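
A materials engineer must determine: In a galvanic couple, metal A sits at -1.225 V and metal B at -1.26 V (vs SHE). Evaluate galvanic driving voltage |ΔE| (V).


Driving voltage is the absolute potential difference.
|ΔE| = |-1.225 − (-1.26)| = 0.035 V

0.035 V


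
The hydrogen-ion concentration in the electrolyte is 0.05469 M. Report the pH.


pH = −log10[H+]
pH = −log10(0.05469) = 1.26

1.26


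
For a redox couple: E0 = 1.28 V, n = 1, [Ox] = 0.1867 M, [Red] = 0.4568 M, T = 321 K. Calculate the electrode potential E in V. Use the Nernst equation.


Apply the Nernst equation: E = E0 + (RT/nF)*ln([Ox]/[Red])
Step 1: RT/nF = 8.314*321/(1*96485) = 0.0276602 V
Step 2: [Ox]/[Red] = 0.1867/0.4568 = 0.408713
Step 3: ln(0.408713) = -0.894742
Step 4: correction = 0.0276602 * -0.894742 = -0.025 V
E = 1.28 + -0.025 = 1.255 V

1.255 V


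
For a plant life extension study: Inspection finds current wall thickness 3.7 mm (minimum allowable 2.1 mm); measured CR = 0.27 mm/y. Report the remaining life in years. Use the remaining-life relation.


Apply the remaining-life relation: RL = (t_current − t_min) / CR
RL = (3.7 − 2.1) / 0.27 = 1.6 / 0.27 = 5.9 years

5.9 years


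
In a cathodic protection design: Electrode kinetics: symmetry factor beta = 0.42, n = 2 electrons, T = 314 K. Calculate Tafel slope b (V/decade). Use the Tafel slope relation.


Apply the Tafel slope relation: b = 2.303*R*T/(beta*n*F)
Numerator: 2.303 * 8.314 * 314 = 6012.2
Denominator: 0.42 * 2 * 96485 = 81047.4
b = 6012.2 / 81047.4 = 0.0742 V/decade

0.0742 V/decade


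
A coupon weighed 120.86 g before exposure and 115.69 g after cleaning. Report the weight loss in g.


Weight loss = initial − final
WL = 120.86 − 115.69 = 5.17 g

5.17 g


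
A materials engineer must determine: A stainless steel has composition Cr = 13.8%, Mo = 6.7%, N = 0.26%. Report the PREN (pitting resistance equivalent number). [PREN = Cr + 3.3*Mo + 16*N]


Apply the PREN formula: PREN = Cr + 3.3*Mo + 16*N
PREN = 13.8 + 3.3*6.7 + 16*0.26
PREN = 13.8 + 22.11 + 4.16 = 40.07

40.07


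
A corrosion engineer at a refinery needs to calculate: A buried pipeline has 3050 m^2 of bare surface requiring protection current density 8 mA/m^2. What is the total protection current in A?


I = area * current density, then convert mA → A (÷1000)
I = 3050 * 8 / 1000 = 24.4 A

24.4 A


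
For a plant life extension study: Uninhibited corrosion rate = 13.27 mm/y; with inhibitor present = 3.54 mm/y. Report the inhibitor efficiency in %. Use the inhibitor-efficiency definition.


Apply the inhibitor-efficiency definition: IE = (CR_blank − CR_inh)/CR_blank × 100
IE = (13.27 − 3.54) / 13.27 × 100
IE = 9.73 / 13.27 × 100 = 73.3 %

73.3 %


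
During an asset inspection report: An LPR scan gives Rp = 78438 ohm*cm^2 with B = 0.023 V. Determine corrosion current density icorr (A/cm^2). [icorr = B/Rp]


Apply the Stern-Geary relation: icorr = B / Rp
icorr = 0.023 / 78438 = 2.932×10^-7 A/cm^2

2.932×10^-7 A/cm^2


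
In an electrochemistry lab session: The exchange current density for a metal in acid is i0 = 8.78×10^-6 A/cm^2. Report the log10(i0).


i0 = 8.78×10^-6 A/cm^2
log10(i0) = -5.057

-5.057


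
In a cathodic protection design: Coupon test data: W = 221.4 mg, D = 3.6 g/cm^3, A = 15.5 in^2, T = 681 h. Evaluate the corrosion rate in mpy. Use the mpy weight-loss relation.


Apply the mpy weight-loss relation: CR = 534 * W / (D * A * T)
Numerator: 534 * 221.4 = 118227.6
Denominator: 3.6 * 15.5 * 681 = 37999.8
CR = 118227.6 / 37999.8 = 3.1113 mpy

3.1113 mpy


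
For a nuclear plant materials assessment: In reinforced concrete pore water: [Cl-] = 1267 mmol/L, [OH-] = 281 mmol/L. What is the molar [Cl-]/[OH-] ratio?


Threshold parameter = [Cl-] / [OH-] (molar basis; both in mmol/L, so units cancel)
Ratio = 1267 / 281 = 4.51

4.51


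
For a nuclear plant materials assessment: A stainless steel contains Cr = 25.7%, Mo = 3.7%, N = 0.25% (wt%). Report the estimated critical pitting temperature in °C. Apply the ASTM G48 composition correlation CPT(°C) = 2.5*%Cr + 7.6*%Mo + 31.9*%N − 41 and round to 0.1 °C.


Apply the ASTM G48 empirical CPT estimate: CPT(°C) = 2.5*%Cr + 7.6*%Mo + 31.9*%N − 41
2.5*25.7 = 64.25; 7.6*3.7 = 28.12; 31.9*0.25 = 7.975
CPT = 64.25 + 28.12 + 7.975 − 41 = 59.345 °C
Rounded to 0.1 °C: CPT ≈ 59.3 °C

59.3 °C


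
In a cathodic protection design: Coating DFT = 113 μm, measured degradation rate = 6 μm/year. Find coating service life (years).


Service life = thickness / degradation rate
Life = 113 / 6 = 18.8 years

18.8 years


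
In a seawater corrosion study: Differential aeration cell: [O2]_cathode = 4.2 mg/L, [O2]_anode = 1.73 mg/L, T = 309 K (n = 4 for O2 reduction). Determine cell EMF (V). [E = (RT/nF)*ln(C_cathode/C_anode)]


Apply the Nernst concentration-cell relation: E = (RT/nF)*ln(C_cathode/C_anode)
RT/nF = 8.314*309/(4*96485) = 0.00665654 V
ln(4.2/1.73) = 0.88696
E = 0.00665654 * 0.88696 = 0.0059 V

0.0059 V


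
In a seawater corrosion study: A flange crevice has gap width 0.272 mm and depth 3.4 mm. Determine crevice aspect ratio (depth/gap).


Aspect ratio = depth / gap
Ratio = 3.4 / 0.272 = 12.5

12.5


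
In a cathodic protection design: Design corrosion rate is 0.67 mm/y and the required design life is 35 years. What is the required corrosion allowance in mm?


Corrosion allowance = CR × design life
CA = 0.67 * 35 = 23.45 mm

23.45 mm


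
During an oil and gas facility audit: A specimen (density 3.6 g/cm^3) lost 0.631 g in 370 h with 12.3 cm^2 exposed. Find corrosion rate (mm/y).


Apply the mm/y weight-loss relation: CR = 87600 * W / (D * A * T)
Numerator: 87600 * 0.631 = 55275.6
Denominator: 3.6 * 12.3 * 370 = 16383.6
CR = 55275.6 / 16383.6 = 3.373837 mm/y

3.373837 mm/y


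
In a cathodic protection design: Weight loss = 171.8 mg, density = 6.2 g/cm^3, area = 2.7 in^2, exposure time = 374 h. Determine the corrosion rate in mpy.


Apply the mpy weight-loss relation: CR = 534 * W / (D * A * T)
Numerator: 534 * 171.8 = 91741.2
Denominator: 6.2 * 2.7 * 374 = 6260.76
CR = 91741.2 / 6260.76 = 14.65336 mpy

14.65336 mpy


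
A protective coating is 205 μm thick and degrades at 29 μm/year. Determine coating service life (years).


Service life = thickness / degradation rate
Life = 205 / 29 = 7.1 years

7.1 years


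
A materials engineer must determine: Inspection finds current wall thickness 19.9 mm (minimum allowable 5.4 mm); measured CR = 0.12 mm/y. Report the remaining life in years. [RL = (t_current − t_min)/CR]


Apply the remaining-life relation: RL = (t_current − t_min) / CR
RL = (19.9 − 5.4) / 0.12 = 14.5 / 0.12 = 120.8 years

120.8 years


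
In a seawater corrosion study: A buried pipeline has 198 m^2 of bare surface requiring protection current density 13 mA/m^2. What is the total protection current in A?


I = area * current density, then convert mA → A (÷1000)
I = 198 * 13 / 1000 = 2.57 A

2.57 A


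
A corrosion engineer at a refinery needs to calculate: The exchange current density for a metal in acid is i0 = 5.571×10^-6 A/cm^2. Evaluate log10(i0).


i0 = 5.571×10^-6 A/cm^2
log10(i0) = -5.254

-5.254


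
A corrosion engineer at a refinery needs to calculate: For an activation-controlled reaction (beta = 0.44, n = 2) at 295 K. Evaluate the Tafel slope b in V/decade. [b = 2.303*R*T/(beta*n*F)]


Apply the Tafel slope relation: b = 2.303*R*T/(beta*n*F)
Numerator: 2.303 * 8.314 * 295 = 5648.41
Denominator: 0.44 * 2 * 96485 = 84906.8
b = 5648.41 / 84906.8 = 0.0665 V/decade

0.0665 V/decade


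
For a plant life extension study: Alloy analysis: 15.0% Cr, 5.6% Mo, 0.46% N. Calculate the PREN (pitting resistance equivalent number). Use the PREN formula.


Apply the PREN formula: PREN = Cr + 3.3*Mo + 16*N
PREN = 15.0 + 3.3*5.6 + 16*0.46
PREN = 15.0 + 18.48 + 7.36 = 40.84

40.84


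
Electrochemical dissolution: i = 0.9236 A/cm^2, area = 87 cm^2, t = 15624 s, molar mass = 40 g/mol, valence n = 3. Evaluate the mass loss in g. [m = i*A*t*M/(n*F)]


Apply Faraday's law: m = i*A*t*M / (n*F)
Total charge passed Q = i*A*t = 0.9236*87*15624 = 1255438.3968 C
m = Q*M/(n*F) = 1255438.3968*40/(3*96485) = 173.49 g

173.49 g


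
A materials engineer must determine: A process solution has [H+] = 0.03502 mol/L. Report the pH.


pH = −log10[H+]
pH = −log10(0.03502) = 1.46

1.46


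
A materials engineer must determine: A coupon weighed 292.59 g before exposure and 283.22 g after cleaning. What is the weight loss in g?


Weight loss = initial − final
WL = 292.59 − 283.22 = 9.37 g

9.37 g


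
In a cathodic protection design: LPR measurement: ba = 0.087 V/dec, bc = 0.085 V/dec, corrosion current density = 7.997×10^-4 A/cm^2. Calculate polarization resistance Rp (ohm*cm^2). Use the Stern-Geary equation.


Apply the Stern-Geary equation: Rp = ba*bc / (2.303*icorr*(ba+bc))
ba*bc = 0.087*0.085 = 0.007395
ba+bc = 0.172; 2.303*icorr*(ba+bc) = 2.303*7.997×10^-4*0.172 = 3.1677397×10^-4
Rp = 0.007395 / 3.1677397×10^-4 = 23.3 ohm*cm^2

23.3 ohm*cm^2


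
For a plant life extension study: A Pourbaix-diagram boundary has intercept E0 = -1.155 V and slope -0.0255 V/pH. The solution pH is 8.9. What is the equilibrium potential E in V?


Apply the Pourbaix line equation: E = E0 + slope*pH
E = -1.155 + (-0.0255)*8.9 = -1.155 + (-0.22695) = -1.38195 V
Rounded to 3 decimal places: E = -1.382 V

-1.382 V


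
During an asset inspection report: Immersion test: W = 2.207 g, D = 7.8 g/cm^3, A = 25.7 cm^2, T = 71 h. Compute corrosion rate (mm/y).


Apply the mm/y weight-loss relation: CR = 87600 * W / (D * A * T)
Numerator: 87600 * 2.207 = 193333.2
Denominator: 7.8 * 25.7 * 71 = 14232.66
CR = 193333.2 / 14232.66 = 13.58377 mm/y

13.58377 mm/y


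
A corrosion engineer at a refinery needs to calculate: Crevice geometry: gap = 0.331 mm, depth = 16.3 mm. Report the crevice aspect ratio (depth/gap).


Aspect ratio = depth / gap
Ratio = 16.3 / 0.331 = 49.2

49.2


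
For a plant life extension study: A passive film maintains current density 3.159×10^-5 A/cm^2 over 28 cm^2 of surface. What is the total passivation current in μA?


I = i_pass * A, then convert A → μA (×10^6)
I = 3.159×10^-5 * 28 * 10^6 = 884.52 μA

884.52 μA


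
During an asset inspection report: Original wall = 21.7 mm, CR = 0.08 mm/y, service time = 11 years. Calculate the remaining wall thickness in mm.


Remaining wall = original − CR × time
t = 21.7 − 0.08*11 = 21.7 − 0.88 = 20.82 mm

20.82 mm


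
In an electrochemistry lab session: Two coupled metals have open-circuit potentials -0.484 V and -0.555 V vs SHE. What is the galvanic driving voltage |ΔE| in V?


Driving voltage is the absolute potential difference.
|ΔE| = |-0.484 − (-0.555)| = 0.071 V

0.071 V


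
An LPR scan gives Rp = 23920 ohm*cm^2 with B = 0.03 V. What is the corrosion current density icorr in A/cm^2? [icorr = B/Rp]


Apply the Stern-Geary relation: icorr = B / Rp
icorr = 0.03 / 23920 = 1.254×10^-6 A/cm^2

1.254×10^-6 A/cm^2


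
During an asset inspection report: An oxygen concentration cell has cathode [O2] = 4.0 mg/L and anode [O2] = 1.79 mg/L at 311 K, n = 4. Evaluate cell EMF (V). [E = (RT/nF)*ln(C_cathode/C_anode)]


Apply the Nernst concentration-cell relation: E = (RT/nF)*ln(C_cathode/C_anode)
RT/nF = 8.314*311/(4*96485) = 0.00669963 V
ln(4.0/1.79) = 0.80408
E = 0.00669963 * 0.80408 = 0.00539 V

0.00539 V


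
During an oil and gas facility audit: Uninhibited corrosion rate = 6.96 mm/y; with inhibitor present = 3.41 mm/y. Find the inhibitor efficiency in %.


Apply the inhibitor-efficiency definition: IE = (CR_blank − CR_inh)/CR_blank × 100
IE = (6.96 − 3.41) / 6.96 × 100
IE = 3.55 / 6.96 × 100 = 51.0 %

51.0 %


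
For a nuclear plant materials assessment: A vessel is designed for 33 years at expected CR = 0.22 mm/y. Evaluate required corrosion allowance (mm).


Corrosion allowance = CR × design life
CA = 0.22 * 33 = 7.26 mm

7.26 mm


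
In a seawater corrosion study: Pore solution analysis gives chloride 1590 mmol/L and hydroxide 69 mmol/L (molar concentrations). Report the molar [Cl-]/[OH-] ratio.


Threshold parameter = [Cl-] / [OH-] (molar basis; both in mmol/L, so units cancel)
Ratio = 1590 / 69 = 23.04

23.04


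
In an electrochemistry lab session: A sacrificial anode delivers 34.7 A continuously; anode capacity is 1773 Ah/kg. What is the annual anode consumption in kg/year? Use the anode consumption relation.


Annual consumption = current * hours per year / capacity
Rate = 34.7 * 8760 / 1773 = 171.4 kg/year

171.4 kg/year


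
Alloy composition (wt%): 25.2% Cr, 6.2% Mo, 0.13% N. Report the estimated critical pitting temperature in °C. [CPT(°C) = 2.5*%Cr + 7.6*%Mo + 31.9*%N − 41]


Apply the ASTM G48 empirical CPT estimate: CPT(°C) = 2.5*%Cr + 7.6*%Mo + 31.9*%N − 41
2.5*25.2 = 63; 7.6*6.2 = 47.12; 31.9*0.13 = 4.147
CPT = 63 + 47.12 + 4.147 − 41 = 73.267 °C
Rounded to 0.1 °C: CPT ≈ 73.3 °C

73.3 °C


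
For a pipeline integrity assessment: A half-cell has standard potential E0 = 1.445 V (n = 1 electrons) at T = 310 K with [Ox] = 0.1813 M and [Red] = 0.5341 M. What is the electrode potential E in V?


Apply the Nernst equation: E = E0 + (RT/nF)*ln([Ox]/[Red])
Step 1: RT/nF = 8.314*310/(1*96485) = 0.02671234 V
Step 2: [Ox]/[Red] = 0.1813/0.5341 = 0.33945
Step 3: ln(0.33945) = -1.080429
Step 4: correction = 0.02671234 * -1.080429 = -0.029 V
E = 1.445 + -0.029 = 1.416 V

1.416 V


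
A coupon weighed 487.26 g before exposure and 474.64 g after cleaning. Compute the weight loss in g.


Weight loss = initial − final
WL = 487.26 − 474.64 = 12.62 g

12.62 g


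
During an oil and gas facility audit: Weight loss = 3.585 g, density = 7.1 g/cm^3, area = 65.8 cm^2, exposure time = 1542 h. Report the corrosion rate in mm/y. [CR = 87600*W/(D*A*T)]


Apply the mm/y weight-loss relation: CR = 87600 * W / (D * A * T)
Numerator: 87600 * 3.585 = 314046.0
Denominator: 7.1 * 65.8 * 1542 = 720391.56
CR = 314046.0 / 720391.56 = 0.435938 mm/y

0.435938 mm/y


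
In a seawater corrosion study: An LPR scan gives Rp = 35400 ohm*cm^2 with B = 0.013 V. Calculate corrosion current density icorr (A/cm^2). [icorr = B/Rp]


Apply the Stern-Geary relation: icorr = B / Rp
icorr = 0.013 / 35400 = 3.672×10^-7 A/cm^2

3.672×10^-7 A/cm^2


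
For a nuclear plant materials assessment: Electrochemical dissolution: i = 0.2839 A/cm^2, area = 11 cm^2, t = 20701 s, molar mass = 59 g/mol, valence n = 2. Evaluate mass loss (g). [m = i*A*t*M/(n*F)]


Apply Faraday's law: m = i*A*t*M / (n*F)
Total charge passed Q = i*A*t = 0.2839*11*20701 = 64647.1529 C
m = Q*M/(n*F) = 64647.1529*59/(2*96485) = 19.7657 g

19.7657 g


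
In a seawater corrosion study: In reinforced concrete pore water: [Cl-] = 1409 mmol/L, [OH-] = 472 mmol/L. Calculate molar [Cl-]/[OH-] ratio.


Threshold parameter = [Cl-] / [OH-] (molar basis; both in mmol/L, so units cancel)
Ratio = 1409 / 472 = 2.99

2.99


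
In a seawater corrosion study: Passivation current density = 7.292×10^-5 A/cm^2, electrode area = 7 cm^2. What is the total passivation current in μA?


I = i_pass * A, then convert A → μA (×10^6)
I = 7.292×10^-5 * 7 * 10^6 = 510.44 μA

510.44 μA


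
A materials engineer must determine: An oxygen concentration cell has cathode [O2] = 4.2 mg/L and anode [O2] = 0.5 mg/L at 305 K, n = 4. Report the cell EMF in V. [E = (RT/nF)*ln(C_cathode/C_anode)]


Apply the Nernst concentration-cell relation: E = (RT/nF)*ln(C_cathode/C_anode)
RT/nF = 8.314*305/(4*96485) = 0.00657037 V
ln(4.2/0.5) = 2.12823
E = 0.00657037 * 2.12823 = 0.01398 V

0.01398 V


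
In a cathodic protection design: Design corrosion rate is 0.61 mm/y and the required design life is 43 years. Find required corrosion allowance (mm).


Corrosion allowance = CR × design life
CA = 0.61 * 43 = 26.23 mm

26.23 mm


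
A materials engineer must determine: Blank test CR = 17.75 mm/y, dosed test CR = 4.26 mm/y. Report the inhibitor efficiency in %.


Apply the inhibitor-efficiency definition: IE = (CR_blank − CR_inh)/CR_blank × 100
IE = (17.75 − 4.26) / 17.75 × 100
IE = 13.49 / 17.75 × 100 = 76.0 %

76.0 %


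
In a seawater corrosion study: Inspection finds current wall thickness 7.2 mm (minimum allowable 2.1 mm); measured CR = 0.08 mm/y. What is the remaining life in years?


Apply the remaining-life relation: RL = (t_current − t_min) / CR
RL = (7.2 − 2.1) / 0.08 = 5.1 / 0.08 = 63.8 years

63.8 years


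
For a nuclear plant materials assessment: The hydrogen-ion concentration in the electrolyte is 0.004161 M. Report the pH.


pH = −log10[H+]
pH = −log10(0.004161) = 2.38

2.38


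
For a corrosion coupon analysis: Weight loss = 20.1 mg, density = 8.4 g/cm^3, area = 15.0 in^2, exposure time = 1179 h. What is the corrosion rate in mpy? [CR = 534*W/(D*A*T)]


Apply the mpy weight-loss relation: CR = 534 * W / (D * A * T)
Numerator: 534 * 20.1 = 10733.4
Denominator: 8.4 * 15.0 * 1179 = 148554.0
CR = 10733.4 / 148554.0 = 0.0723 mpy

0.0723 mpy


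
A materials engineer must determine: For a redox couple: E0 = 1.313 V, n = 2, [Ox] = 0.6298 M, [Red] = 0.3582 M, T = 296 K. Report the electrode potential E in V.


Apply the Nernst equation: E = E0 + (RT/nF)*ln([Ox]/[Red])
Step 1: RT/nF = 8.314*296/(2*96485) = 0.01275299 V
Step 2: [Ox]/[Red] = 0.6298/0.3582 = 1.758236
Step 3: ln(1.758236) = 0.564311
Step 4: correction = 0.01275299 * 0.564311 = 0.0072 V
E = 1.313 + 0.0072 = 1.3202 V

1.3202 V


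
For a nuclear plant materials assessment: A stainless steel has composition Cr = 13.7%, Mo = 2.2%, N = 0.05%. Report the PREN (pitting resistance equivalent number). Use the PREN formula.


Apply the PREN formula: PREN = Cr + 3.3*Mo + 16*N
PREN = 13.7 + 3.3*2.2 + 16*0.05
PREN = 13.7 + 7.26 + 0.8 = 21.76

21.76


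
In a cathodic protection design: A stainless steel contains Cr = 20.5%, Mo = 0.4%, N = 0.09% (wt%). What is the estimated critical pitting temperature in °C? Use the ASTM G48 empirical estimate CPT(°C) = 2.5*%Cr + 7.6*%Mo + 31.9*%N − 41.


Apply the ASTM G48 empirical CPT estimate: CPT(°C) = 2.5*%Cr + 7.6*%Mo + 31.9*%N − 41
2.5*20.5 = 51.25; 7.6*0.4 = 3.04; 31.9*0.09 = 2.871
CPT = 51.25 + 3.04 + 2.871 − 41 = 16.161 °C
Rounded to 0.1 °C: CPT ≈ 16.2 °C

16.2 °C


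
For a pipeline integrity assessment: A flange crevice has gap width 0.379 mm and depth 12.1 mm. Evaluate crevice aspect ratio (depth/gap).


Aspect ratio = depth / gap
Ratio = 12.1 / 0.379 = 31.9

31.9


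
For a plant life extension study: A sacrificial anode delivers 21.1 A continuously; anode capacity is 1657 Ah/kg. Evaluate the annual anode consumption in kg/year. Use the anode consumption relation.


Annual consumption = current * hours per year / capacity
Rate = 21.1 * 8760 / 1657 = 111.5 kg/year

111.5 kg/year


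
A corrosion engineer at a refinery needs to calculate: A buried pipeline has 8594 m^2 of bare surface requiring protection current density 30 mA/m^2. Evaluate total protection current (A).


I = area * current density, then convert mA → A (÷1000)
I = 8594 * 30 / 1000 = 257.82 A

257.82 A


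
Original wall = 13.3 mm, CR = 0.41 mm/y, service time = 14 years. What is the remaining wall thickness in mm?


Remaining wall = original − CR × time
t = 13.3 − 0.41*14 = 13.3 − 5.74 = 7.56 mm

7.56 mm


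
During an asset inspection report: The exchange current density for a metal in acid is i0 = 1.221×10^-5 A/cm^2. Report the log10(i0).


i0 = 1.221×10^-5 A/cm^2
log10(i0) = -4.913

-4.913


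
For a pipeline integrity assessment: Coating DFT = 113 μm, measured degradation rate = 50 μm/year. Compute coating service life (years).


Service life = thickness / degradation rate
Life = 113 / 50 = 2.3 years

2.3 years


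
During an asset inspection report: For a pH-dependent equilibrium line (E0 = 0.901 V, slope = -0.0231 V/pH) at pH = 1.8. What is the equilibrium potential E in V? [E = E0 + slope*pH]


Apply the Pourbaix line equation: E = E0 + slope*pH
E = 0.901 + (-0.0231)*1.8 = 0.901 + (-0.04158) = 0.85942 V
Rounded to 4 decimal places: E = 0.8594 V

0.8594 V


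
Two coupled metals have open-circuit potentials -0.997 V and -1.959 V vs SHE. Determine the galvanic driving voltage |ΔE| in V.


Driving voltage is the absolute potential difference.
|ΔE| = |-0.997 − (-1.959)| = 0.962 V

0.962 V


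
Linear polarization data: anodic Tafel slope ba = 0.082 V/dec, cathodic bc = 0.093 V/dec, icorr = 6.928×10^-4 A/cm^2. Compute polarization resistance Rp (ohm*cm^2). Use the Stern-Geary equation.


Apply the Stern-Geary equation: Rp = ba*bc / (2.303*icorr*(ba+bc))
ba*bc = 0.082*0.093 = 0.007626
ba+bc = 0.175; 2.303*icorr*(ba+bc) = 2.303*6.928×10^-4*0.175 = 2.7921572×10^-4
Rp = 0.007626 / 2.7921572×10^-4 = 27.31 ohm*cm^2

27.31 ohm*cm^2


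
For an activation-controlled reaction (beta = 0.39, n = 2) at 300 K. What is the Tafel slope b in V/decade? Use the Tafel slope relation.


Apply the Tafel slope relation: b = 2.303*R*T/(beta*n*F)
Numerator: 2.303 * 8.314 * 300 = 5744.14
Denominator: 0.39 * 2 * 96485 = 75258.3
b = 5744.14 / 75258.3 = 0.076 V/decade

0.076 V/decade


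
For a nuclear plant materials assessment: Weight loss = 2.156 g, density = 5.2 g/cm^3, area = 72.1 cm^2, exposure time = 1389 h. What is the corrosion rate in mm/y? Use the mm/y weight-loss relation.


Apply the mm/y weight-loss relation: CR = 87600 * W / (D * A * T)
Numerator: 87600 * 2.156 = 188865.6
Denominator: 5.2 * 72.1 * 1389 = 520763.88
CR = 188865.6 / 520763.88 = 0.3627 mm/y

0.3627 mm/y


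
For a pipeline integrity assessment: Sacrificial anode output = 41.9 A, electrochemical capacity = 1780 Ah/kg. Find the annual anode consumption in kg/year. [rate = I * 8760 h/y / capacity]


Annual consumption = current * hours per year / capacity
Rate = 41.9 * 8760 / 1780 = 206.2 kg/year

206.2 kg/year


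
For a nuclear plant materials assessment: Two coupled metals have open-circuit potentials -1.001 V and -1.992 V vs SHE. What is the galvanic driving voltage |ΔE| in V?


Driving voltage is the absolute potential difference.
|ΔE| = |-1.001 − (-1.992)| = 0.991 V

0.991 V


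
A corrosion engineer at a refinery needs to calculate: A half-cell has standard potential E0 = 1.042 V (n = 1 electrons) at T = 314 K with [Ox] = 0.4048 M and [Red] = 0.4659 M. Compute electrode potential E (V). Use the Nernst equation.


Apply the Nernst equation: E = E0 + (RT/nF)*ln([Ox]/[Red])
Step 1: RT/nF = 8.314*314/(1*96485) = 0.02705701 V
Step 2: [Ox]/[Red] = 0.4048/0.4659 = 0.868856
Step 3: ln(0.868856) = -0.140578
Step 4: correction = 0.02705701 * -0.140578 = -0.0038 V
E = 1.042 + -0.0038 = 1.0382 V

1.0382 V


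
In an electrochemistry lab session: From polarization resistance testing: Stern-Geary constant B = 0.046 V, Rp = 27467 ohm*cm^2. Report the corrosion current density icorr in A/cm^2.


Apply the Stern-Geary relation: icorr = B / Rp
icorr = 0.046 / 27467 = 1.675×10^-6 A/cm^2

1.675×10^-6 A/cm^2


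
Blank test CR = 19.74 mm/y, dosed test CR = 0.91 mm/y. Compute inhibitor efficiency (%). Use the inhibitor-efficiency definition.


Apply the inhibitor-efficiency definition: IE = (CR_blank − CR_inh)/CR_blank × 100
IE = (19.74 − 0.91) / 19.74 × 100
IE = 18.83 / 19.74 × 100 = 95.4 %

95.4 %


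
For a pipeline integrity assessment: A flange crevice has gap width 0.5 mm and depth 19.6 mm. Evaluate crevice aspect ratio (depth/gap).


Aspect ratio = depth / gap
Ratio = 19.6 / 0.5 = 39.2

39.2


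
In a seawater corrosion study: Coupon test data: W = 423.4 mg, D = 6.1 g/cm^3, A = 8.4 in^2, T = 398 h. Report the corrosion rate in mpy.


Apply the mpy weight-loss relation: CR = 534 * W / (D * A * T)
Numerator: 534 * 423.4 = 226095.6
Denominator: 6.1 * 8.4 * 398 = 20393.52
CR = 226095.6 / 20393.52 = 11.08664 mpy

11.08664 mpy


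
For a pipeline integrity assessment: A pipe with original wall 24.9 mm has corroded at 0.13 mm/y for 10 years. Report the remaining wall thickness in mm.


Remaining wall = original − CR × time
t = 24.9 − 0.13*10 = 24.9 − 1.3 = 23.6 mm

23.6 mm


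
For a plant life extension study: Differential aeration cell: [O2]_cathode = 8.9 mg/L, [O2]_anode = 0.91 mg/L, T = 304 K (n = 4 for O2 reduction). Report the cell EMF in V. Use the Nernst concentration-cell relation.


Apply the Nernst concentration-cell relation: E = (RT/nF)*ln(C_cathode/C_anode)
RT/nF = 8.314*304/(4*96485) = 0.00654883 V
ln(8.9/0.91) = 2.28036
E = 0.00654883 * 2.28036 = 0.01493 V

0.01493 V


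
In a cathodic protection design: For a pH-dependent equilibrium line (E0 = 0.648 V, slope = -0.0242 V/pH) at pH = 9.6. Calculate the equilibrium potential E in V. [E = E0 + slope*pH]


Apply the Pourbaix line equation: E = E0 + slope*pH
E = 0.648 + (-0.0242)*9.6 = 0.648 + (-0.23232) = 0.41568 V
Rounded to 3 decimal places: E = 0.416 V

0.416 V


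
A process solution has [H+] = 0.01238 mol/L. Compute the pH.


pH = −log10[H+]
pH = −log10(0.01238) = 1.91

1.91


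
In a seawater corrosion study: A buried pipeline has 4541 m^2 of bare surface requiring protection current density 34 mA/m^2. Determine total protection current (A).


I = area * current density, then convert mA → A (÷1000)
I = 4541 * 34 / 1000 = 154.39 A

154.39 A


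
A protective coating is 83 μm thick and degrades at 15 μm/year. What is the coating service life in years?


Service life = thickness / degradation rate
Life = 83 / 15 = 5.5 years

5.5 years


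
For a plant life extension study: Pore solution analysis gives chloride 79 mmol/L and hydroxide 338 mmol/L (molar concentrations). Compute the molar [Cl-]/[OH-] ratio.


Threshold parameter = [Cl-] / [OH-] (molar basis; both in mmol/L, so units cancel)
Ratio = 79 / 338 = 0.23

0.23


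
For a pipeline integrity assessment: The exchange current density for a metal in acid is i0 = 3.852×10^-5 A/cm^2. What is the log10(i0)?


i0 = 3.852×10^-5 A/cm^2
log10(i0) = -4.414

-4.414


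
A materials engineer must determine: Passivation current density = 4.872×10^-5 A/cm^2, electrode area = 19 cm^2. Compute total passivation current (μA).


I = i_pass * A, then convert A → μA (×10^6)
I = 4.872×10^-5 * 19 * 10^6 = 925.68 μA

925.68 μA


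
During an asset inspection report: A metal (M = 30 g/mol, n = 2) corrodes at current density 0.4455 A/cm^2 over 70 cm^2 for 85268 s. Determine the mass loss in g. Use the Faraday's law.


Apply Faraday's law: m = i*A*t*M / (n*F)
Total charge passed Q = i*A*t = 0.4455*70*85268 = 2659082.58 C
m = Q*M/(n*F) = 2659082.58*30/(2*96485) = 413.39316 g

413.39316 g


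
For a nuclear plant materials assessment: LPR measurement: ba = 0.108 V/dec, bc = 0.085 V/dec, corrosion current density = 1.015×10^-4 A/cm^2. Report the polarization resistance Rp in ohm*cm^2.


Apply the Stern-Geary equation: Rp = ba*bc / (2.303*icorr*(ba+bc))
ba*bc = 0.108*0.085 = 0.00918
ba+bc = 0.193; 2.303*icorr*(ba+bc) = 2.303*1.015×10^-4*0.193 = 4.5114618×10^-5
Rp = 0.00918 / 4.5114618×10^-5 = 203.48 ohm*cm^2

203.48 ohm*cm^2


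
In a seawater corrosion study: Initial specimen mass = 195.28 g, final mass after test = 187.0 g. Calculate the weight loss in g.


Weight loss = initial − final
WL = 195.28 − 187.0 = 8.28 g

8.28 g


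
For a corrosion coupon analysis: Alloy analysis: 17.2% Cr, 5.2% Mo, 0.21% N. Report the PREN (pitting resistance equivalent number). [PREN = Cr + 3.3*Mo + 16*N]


Apply the PREN formula: PREN = Cr + 3.3*Mo + 16*N
PREN = 17.2 + 3.3*5.2 + 16*0.21
PREN = 17.2 + 17.16 + 3.36 = 37.72

37.72


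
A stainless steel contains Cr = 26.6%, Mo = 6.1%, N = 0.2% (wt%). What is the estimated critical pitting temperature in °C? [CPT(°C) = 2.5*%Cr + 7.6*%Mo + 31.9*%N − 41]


Apply the ASTM G48 empirical CPT estimate: CPT(°C) = 2.5*%Cr + 7.6*%Mo + 31.9*%N − 41
2.5*26.6 = 66.5; 7.6*6.1 = 46.36; 31.9*0.2 = 6.38
CPT = 66.5 + 46.36 + 6.38 − 41 = 78.24 °C
Rounded to 0.1 °C: CPT ≈ 78.2 °C

78.2 °C


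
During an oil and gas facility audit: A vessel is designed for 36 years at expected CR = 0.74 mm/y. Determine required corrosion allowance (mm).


Corrosion allowance = CR × design life
CA = 0.74 * 36 = 26.64 mm

26.64 mm


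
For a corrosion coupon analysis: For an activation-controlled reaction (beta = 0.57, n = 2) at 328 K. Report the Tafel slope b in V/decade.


Apply the Tafel slope relation: b = 2.303*R*T/(beta*n*F)
Numerator: 2.303 * 8.314 * 328 = 6280.26
Denominator: 0.57 * 2 * 96485 = 109992.9
b = 6280.26 / 109992.9 = 0.0571 V/decade

0.0571 V/decade


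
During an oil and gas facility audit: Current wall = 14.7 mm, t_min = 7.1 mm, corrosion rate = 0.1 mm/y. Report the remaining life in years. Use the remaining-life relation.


Apply the remaining-life relation: RL = (t_current − t_min) / CR
RL = (14.7 − 7.1) / 0.1 = 7.6 / 0.1 = 76.0 years

76.0 years


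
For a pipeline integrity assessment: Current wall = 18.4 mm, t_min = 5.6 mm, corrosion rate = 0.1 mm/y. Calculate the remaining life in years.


Apply the remaining-life relation: RL = (t_current − t_min) / CR
RL = (18.4 − 5.6) / 0.1 = 12.8 / 0.1 = 128.0 years

128.0 years


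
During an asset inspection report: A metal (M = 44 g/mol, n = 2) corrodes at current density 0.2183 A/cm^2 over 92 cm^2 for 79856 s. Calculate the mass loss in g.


Apply Faraday's law: m = i*A*t*M / (n*F)
Total charge passed Q = i*A*t = 0.2183*92*79856 = 1603795.9616 C
m = Q*M/(n*F) = 1603795.9616*44/(2*96485) = 365.68908 g

365.68908 g


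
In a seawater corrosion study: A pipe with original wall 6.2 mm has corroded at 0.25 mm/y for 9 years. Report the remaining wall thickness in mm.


Remaining wall = original − CR × time
t = 6.2 − 0.25*9 = 6.2 − 2.25 = 3.95 mm

3.95 mm


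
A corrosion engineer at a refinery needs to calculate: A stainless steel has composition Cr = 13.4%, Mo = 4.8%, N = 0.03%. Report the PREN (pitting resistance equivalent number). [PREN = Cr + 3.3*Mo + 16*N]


Apply the PREN formula: PREN = Cr + 3.3*Mo + 16*N
PREN = 13.4 + 3.3*4.8 + 16*0.03
PREN = 13.4 + 15.84 + 0.48 = 29.72

29.72


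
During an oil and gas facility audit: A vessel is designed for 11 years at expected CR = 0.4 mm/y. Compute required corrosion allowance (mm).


Corrosion allowance = CR × design life
CA = 0.4 * 11 = 4.4 mm

4.4 mm


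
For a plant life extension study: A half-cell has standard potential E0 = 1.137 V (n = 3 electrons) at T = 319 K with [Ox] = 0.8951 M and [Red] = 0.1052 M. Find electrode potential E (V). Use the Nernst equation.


Apply the Nernst equation: E = E0 + (RT/nF)*ln([Ox]/[Red])
Step 1: RT/nF = 8.314*319/(3*96485) = 0.00916262 V
Step 2: [Ox]/[Red] = 0.8951/0.1052 = 8.508555
Step 3: ln(8.508555) = 2.141072
Step 4: correction = 0.00916262 * 2.141072 = 0.02 V
E = 1.137 + 0.02 = 1.157 V

1.157 V


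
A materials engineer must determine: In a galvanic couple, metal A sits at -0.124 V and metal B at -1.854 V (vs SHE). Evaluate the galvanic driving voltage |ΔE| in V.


Driving voltage is the absolute potential difference.
|ΔE| = |-0.124 − (-1.854)| = 1.73 V

1.73 V


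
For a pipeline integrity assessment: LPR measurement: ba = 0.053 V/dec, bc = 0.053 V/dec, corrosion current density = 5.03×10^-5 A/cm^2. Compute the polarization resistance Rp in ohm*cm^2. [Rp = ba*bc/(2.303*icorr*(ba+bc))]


Apply the Stern-Geary equation: Rp = ba*bc / (2.303*icorr*(ba+bc))
ba*bc = 0.053*0.053 = 0.002809
ba+bc = 0.106; 2.303*icorr*(ba+bc) = 2.303*5.03×10^-5*0.106 = 1.2279135×10^-5
Rp = 0.002809 / 1.2279135×10^-5 = 228.76 ohm*cm^2

228.76 ohm*cm^2


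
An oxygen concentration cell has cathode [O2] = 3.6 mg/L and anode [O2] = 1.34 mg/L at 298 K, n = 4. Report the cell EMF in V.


Apply the Nernst concentration-cell relation: E = (RT/nF)*ln(C_cathode/C_anode)
RT/nF = 8.314*298/(4*96485) = 0.00641958 V
ln(3.6/1.34) = 0.98826
E = 0.00641958 * 0.98826 = 0.00634 V

0.00634 V


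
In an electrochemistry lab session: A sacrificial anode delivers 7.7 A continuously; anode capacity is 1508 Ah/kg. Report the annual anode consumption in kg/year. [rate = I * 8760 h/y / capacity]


Annual consumption = current * hours per year / capacity
Rate = 7.7 * 8760 / 1508 = 44.7 kg/year

44.7 kg/year


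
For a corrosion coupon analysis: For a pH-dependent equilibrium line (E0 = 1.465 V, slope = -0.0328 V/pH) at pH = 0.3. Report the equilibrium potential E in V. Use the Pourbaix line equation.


Apply the Pourbaix line equation: E = E0 + slope*pH
E = 1.465 + (-0.0328)*0.3 = 1.465 + (-0.00984) = 1.45516 V
Rounded to 4 decimal places: E = 1.4552 V

1.4552 V


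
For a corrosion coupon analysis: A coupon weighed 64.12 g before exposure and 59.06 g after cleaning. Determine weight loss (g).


Weight loss = initial − final
WL = 64.12 − 59.06 = 5.06 g

5.06 g


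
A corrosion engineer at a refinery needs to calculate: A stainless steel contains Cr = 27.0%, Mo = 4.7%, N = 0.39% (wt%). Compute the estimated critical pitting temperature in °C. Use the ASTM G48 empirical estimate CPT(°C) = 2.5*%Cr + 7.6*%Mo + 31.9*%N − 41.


Apply the ASTM G48 empirical CPT estimate: CPT(°C) = 2.5*%Cr + 7.6*%Mo + 31.9*%N − 41
2.5*27.0 = 67.5; 7.6*4.7 = 35.72; 31.9*0.39 = 12.441
CPT = 67.5 + 35.72 + 12.441 − 41 = 74.661 °C
Rounded to 0.1 °C: CPT ≈ 74.7 °C

74.7 °C


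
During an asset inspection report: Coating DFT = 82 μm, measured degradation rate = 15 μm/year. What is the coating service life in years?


Service life = thickness / degradation rate
Life = 82 / 15 = 5.5 years

5.5 years


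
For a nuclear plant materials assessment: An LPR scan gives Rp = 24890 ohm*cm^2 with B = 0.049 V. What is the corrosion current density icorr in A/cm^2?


Apply the Stern-Geary relation: icorr = B / Rp
icorr = 0.049 / 24890 = 1.969×10^-6 A/cm^2

1.969×10^-6 A/cm^2


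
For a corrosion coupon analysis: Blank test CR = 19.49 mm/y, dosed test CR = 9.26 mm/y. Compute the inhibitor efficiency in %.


Apply the inhibitor-efficiency definition: IE = (CR_blank − CR_inh)/CR_blank × 100
IE = (19.49 − 9.26) / 19.49 × 100
IE = 10.23 / 19.49 × 100 = 52.5 %

52.5 %


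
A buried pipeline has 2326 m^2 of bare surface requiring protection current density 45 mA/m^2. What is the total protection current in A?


I = area * current density, then convert mA → A (÷1000)
I = 2326 * 45 / 1000 = 104.67 A

104.67 A


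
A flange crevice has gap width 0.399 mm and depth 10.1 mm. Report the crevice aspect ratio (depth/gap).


Aspect ratio = depth / gap
Ratio = 10.1 / 0.399 = 25.3

25.3


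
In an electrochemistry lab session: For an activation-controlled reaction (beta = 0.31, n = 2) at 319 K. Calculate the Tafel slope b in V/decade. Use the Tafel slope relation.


Apply the Tafel slope relation: b = 2.303*R*T/(beta*n*F)
Numerator: 2.303 * 8.314 * 319 = 6107.94
Denominator: 0.31 * 2 * 96485 = 59820.7
b = 6107.94 / 59820.7 = 0.1021 V/decade

0.1021 V/decade


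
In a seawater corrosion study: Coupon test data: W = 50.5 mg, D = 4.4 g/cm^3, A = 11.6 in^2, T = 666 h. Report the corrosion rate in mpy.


Apply the mpy weight-loss relation: CR = 534 * W / (D * A * T)
Numerator: 534 * 50.5 = 26967.0
Denominator: 4.4 * 11.6 * 666 = 33992.64
CR = 26967.0 / 33992.64 = 0.79332 mpy

0.79332 mpy


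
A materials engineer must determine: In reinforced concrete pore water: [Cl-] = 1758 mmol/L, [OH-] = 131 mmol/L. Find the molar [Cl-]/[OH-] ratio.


Threshold parameter = [Cl-] / [OH-] (molar basis; both in mmol/L, so units cancel)
Ratio = 1758 / 131 = 13.42

13.42


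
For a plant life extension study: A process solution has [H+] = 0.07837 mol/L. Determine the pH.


pH = −log10[H+]
pH = −log10(0.07837) = 1.11

1.11


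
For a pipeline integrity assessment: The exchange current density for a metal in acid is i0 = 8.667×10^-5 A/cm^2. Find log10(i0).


i0 = 8.667×10^-5 A/cm^2
log10(i0) = -4.062

-4.062


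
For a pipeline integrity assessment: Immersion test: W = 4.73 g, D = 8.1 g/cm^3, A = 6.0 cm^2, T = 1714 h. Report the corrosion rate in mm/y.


Apply the mm/y weight-loss relation: CR = 87600 * W / (D * A * T)
Numerator: 87600 * 4.73 = 414348.0
Denominator: 8.1 * 6.0 * 1714 = 83300.4
CR = 414348.0 / 83300.4 = 4.9741 mm/y

4.9741 mm/y


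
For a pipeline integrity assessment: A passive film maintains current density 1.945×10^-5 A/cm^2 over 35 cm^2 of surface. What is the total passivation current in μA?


I = i_pass * A, then convert A → μA (×10^6)
I = 1.945×10^-5 * 35 * 10^6 = 680.75 μA

680.75 μA


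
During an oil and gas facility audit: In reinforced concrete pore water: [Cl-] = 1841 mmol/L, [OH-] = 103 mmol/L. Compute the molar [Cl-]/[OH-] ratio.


Threshold parameter = [Cl-] / [OH-] (molar basis; both in mmol/L, so units cancel)
Ratio = 1841 / 103 = 17.87

17.87


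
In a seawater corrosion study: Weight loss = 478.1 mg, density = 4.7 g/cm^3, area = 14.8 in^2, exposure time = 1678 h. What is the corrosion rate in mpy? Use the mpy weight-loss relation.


Apply the mpy weight-loss relation: CR = 534 * W / (D * A * T)
Numerator: 534 * 478.1 = 255305.4
Denominator: 4.7 * 14.8 * 1678 = 116721.68
CR = 255305.4 / 116721.68 = 2.187 mpy

2.187 mpy


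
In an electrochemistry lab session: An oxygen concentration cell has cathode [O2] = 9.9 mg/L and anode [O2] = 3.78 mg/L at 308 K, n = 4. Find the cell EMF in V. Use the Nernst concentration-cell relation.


Apply the Nernst concentration-cell relation: E = (RT/nF)*ln(C_cathode/C_anode)
RT/nF = 8.314*308/(4*96485) = 0.006635 V
ln(9.9/3.78) = 0.96281
E = 0.006635 * 0.96281 = 0.00639 V

0.00639 V


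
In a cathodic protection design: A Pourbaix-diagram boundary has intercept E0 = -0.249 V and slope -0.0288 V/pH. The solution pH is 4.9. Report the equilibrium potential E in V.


Apply the Pourbaix line equation: E = E0 + slope*pH
E = -0.249 + (-0.0288)*4.9 = -0.249 + (-0.14112) = -0.39012 V
Rounded to 4 decimal places: E = -0.3901 V

-0.3901 V


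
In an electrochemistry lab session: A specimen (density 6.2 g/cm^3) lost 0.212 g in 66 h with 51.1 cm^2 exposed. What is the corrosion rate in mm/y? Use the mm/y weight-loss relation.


Apply the mm/y weight-loss relation: CR = 87600 * W / (D * A * T)
Numerator: 87600 * 0.212 = 18571.2
Denominator: 6.2 * 51.1 * 66 = 20910.12
CR = 18571.2 / 20910.12 = 0.888144 mm/y

0.888144 mm/y


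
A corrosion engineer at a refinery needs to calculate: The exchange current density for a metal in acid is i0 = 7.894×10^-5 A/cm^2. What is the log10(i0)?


i0 = 7.894×10^-5 A/cm^2
log10(i0) = -4.103

-4.103


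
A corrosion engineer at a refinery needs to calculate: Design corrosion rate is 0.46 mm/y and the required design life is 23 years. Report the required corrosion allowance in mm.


Corrosion allowance = CR × design life
CA = 0.46 * 23 = 10.58 mm

10.58 mm


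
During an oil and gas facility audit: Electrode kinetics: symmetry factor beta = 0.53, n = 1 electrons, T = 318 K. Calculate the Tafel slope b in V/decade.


Apply the Tafel slope relation: b = 2.303*R*T/(beta*n*F)
Numerator: 2.303 * 8.314 * 318 = 6088.79
Denominator: 0.53 * 1 * 96485 = 51137.05
b = 6088.79 / 51137.05 = 0.1191 V/decade

0.1191 V/decade


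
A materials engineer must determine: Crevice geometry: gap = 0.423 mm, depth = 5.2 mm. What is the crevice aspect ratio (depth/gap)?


Aspect ratio = depth / gap
Ratio = 5.2 / 0.423 = 12.3

12.3


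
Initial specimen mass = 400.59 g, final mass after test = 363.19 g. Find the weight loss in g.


Weight loss = initial − final
WL = 400.59 − 363.19 = 37.4 g

37.4 g


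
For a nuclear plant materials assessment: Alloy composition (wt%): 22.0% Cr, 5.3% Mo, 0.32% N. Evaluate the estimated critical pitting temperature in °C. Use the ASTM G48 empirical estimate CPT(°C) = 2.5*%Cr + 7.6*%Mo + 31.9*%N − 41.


Apply the ASTM G48 empirical CPT estimate: CPT(°C) = 2.5*%Cr + 7.6*%Mo + 31.9*%N − 41
2.5*22.0 = 55; 7.6*5.3 = 40.28; 31.9*0.32 = 10.208
CPT = 55 + 40.28 + 10.208 − 41 = 64.488 °C
Rounded to 0.1 °C: CPT ≈ 64.5 °C

64.5 °C
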